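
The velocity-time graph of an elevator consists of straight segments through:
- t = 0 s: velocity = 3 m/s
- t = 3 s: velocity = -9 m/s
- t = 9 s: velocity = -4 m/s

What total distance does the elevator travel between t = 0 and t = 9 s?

Total distance travelled is ∫|v| dt — sum the magnitudes of each area piece.
0–3 s: v = 0 at t = 0.75 s; triangle areas 1.125 + 10.125 = 11.25 m
3–9 s: |½(-9 + -4)(6)| = 39 m
Total distance = 50.25 m

50.25 m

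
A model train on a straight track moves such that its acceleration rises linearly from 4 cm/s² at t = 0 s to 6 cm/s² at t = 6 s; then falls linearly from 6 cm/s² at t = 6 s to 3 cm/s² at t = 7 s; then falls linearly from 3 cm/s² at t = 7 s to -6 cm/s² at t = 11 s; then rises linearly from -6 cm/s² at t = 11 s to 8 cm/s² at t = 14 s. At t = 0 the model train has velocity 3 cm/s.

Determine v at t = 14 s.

34.5 cm/s

Δv equals the area under the a-t graph; then v = v₀ + Δv.
0–6 s: ½(4 + 6)(6) = 30 cm/s
6–7 s: ½(6 + 3)(1) = 4.5 cm/s
7–11 s: ½(3 + -6)(4) = -6 cm/s
11–14 s: ½(-6 + 8)(3) = 3 cm/s
Δv = 31.5 cm/s, so v(14) = 3 + (31.5) = 34.5 cm/s.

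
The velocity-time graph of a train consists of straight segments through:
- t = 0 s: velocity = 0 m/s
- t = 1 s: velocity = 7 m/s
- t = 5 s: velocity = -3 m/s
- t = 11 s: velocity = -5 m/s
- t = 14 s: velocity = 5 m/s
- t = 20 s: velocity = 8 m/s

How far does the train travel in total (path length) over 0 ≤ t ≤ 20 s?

Distance (not displacement) is the total path length: add the absolute areas under v-t.
0–1 s: |½(0 + 7)(1)| = 3.5 m
1–5 s: v = 0 at t = 3.8 s; triangle areas 9.8 + 1.8 = 11.6 m
5–11 s: |½(-3 + -5)(6)| = 24 m
11–14 s: v = 0 at t = 12.5 s; triangle areas 3.75 + 3.75 = 7.5 m
14–20 s: |½(5 + 8)(6)| = 39 m
Total distance = 85.6 m

85.6 m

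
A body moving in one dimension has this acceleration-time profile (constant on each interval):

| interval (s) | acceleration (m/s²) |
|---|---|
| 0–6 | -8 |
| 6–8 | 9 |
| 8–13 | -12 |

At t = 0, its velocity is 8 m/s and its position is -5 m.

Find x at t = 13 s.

-423 m

On each constant-a segment, Δv = aΔt and Δx = v₀Δt + ½aΔt²; chain segment to segment.
0–6 s: v starts 8 m/s; Δx = 8·6 + ½·-8·6² = -96 m; v ends -40 m/s.
6–8 s: v starts -40 m/s; Δx = -40·2 + ½·9·2² = -62 m; v ends -22 m/s.
8–13 s: v starts -22 m/s; Δx = -22·5 + ½·-12·5² = -260 m; v ends -82 m/s.
x(13) = -5 + Σ Δx = -423 m.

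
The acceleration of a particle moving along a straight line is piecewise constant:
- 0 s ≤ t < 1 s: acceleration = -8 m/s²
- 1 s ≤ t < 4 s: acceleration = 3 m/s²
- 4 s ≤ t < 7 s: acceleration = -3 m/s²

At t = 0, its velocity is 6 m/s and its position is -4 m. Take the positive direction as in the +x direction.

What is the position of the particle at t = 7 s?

On each constant-a segment, Δv = aΔt and Δx = v₀Δt + ½aΔt²; chain segment to segment.
0–1 s: v starts 6 m/s; Δx = 6·1 + ½·-8·1² = 2 m; v ends -2 m/s.
1–4 s: v starts -2 m/s; Δx = -2·3 + ½·3·3² = 7.5 m; v ends 7 m/s.
4–7 s: v starts 7 m/s; Δx = 7·3 + ½·-3·3² = 7.5 m; v ends -2 m/s.
x(7) = -4 + Σ Δx = 13 m.

13 m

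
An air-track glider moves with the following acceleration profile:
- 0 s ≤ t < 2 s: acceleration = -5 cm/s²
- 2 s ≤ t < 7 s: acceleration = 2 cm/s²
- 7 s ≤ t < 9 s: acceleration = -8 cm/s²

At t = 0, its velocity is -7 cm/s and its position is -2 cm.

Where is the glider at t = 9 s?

On each constant-a segment, Δv = aΔt and Δx = v₀Δt + ½aΔt²; chain segment to segment.
0–2 s: v starts -7 cm/s; Δx = -7·2 + ½·-5·2² = -24 cm; v ends -17 cm/s.
2–7 s: v starts -17 cm/s; Δx = -17·5 + ½·2·5² = -60 cm; v ends -7 cm/s.
7–9 s: v starts -7 cm/s; Δx = -7·2 + ½·-8·2² = -30 cm; v ends -23 cm/s.
x(9) = -2 + Σ Δx = -116 cm.

-116 cm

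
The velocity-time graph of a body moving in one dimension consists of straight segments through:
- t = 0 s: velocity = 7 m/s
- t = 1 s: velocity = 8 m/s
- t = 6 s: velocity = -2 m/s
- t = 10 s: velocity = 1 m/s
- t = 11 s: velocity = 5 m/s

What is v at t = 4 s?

On 1–6 s the graph is linear from 8 to -2 m/s: v(4) = 8 + (-2 − 8)·(4 − 1)/(6 − 1) = 2 m/s.

2 m/s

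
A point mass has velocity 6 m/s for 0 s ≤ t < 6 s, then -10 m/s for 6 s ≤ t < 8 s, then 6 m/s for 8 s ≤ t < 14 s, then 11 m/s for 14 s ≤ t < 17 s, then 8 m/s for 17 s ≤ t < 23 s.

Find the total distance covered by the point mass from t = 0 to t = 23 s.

Total distance travelled is ∫|v| dt — sum the magnitudes of each area piece.
0–6 s: |6| × 6 = 36 m
6–8 s: |-10| × 2 = 20 m
8–14 s: |6| × 6 = 36 m
14–17 s: |11| × 3 = 33 m
17–23 s: |8| × 6 = 48 m
Total distance = 173 m

173 m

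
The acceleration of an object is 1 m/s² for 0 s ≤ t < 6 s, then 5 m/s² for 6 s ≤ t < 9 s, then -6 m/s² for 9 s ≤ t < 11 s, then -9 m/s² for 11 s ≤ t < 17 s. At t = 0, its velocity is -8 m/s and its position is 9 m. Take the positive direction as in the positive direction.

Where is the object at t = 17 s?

On each constant-a segment, Δv = aΔt and Δx = v₀Δt + ½aΔt²; chain segment to segment.
0–6 s: v starts -8 m/s; Δx = -8·6 + ½·1·6² = -30 m; v ends -2 m/s.
6–9 s: v starts -2 m/s; Δx = -2·3 + ½·5·3² = 16.5 m; v ends 13 m/s.
9–11 s: v starts 13 m/s; Δx = 13·2 + ½·-6·2² = 14 m; v ends 1 m/s.
11–17 s: v starts 1 m/s; Δx = 1·6 + ½·-9·6² = -156 m; v ends -53 m/s.
x(17) = 9 + Σ Δx = -146.5 m.

-146.5 m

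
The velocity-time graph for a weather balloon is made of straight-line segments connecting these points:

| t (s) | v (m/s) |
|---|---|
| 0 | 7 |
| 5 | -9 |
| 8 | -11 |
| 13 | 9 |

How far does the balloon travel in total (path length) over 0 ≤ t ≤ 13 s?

Distance (not displacement) is the total path length: add the absolute areas under v-t.
0–5 s: v = 0 at t = 2.1875 s; triangle areas 7.65625 + 12.65625 = 20.3125 m
5–8 s: |½(-9 + -11)(3)| = 30 m
8–13 s: v = 0 at t = 10.75 s; triangle areas 15.125 + 10.125 = 25.25 m
Total distance = 75.5625 m

75.5625 m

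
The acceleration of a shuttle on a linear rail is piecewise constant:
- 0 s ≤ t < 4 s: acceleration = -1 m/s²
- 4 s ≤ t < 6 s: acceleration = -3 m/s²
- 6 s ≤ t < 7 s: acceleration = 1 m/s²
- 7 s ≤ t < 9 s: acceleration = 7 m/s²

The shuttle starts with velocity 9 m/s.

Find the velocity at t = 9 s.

14 m/s

Δv equals the area under the a-t graph; then v = v₀ + Δv.
0–4 s: -1 × 4 = -4 m/s
4–6 s: -3 × 2 = -6 m/s
6–7 s: 1 × 1 = 1 m/s
7–9 s: 7 × 2 = 14 m/s
Δv = 5 m/s, so v(9) = 9 + (5) = 14 m/s.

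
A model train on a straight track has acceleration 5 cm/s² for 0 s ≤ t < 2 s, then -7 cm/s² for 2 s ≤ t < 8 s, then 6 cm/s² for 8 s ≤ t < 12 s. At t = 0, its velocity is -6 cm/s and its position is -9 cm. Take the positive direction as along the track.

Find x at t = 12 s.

On each constant-a segment, Δv = aΔt and Δx = v₀Δt + ½aΔt²; chain segment to segment.
0–2 s: v starts -6 cm/s; Δx = -6·2 + ½·5·2² = -2 cm; v ends 4 cm/s.
2–8 s: v starts 4 cm/s; Δx = 4·6 + ½·-7·6² = -102 cm; v ends -38 cm/s.
8–12 s: v starts -38 cm/s; Δx = -38·4 + ½·6·4² = -104 cm; v ends -14 cm/s.
x(12) = -9 + Σ Δx = -217 cm.

-217 cm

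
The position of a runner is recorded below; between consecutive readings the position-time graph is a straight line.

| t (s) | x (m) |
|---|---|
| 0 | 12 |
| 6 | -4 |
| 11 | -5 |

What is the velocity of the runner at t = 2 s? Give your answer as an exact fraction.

Velocity is the slope of the x-t graph on 0–6 s: (-4 − 12)/(6 − 0) = -8/3 m/s.

-8/3 m/s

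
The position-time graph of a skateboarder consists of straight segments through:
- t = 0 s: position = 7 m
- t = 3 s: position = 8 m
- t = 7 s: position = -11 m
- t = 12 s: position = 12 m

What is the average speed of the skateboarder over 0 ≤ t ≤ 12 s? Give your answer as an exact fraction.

43/12 m/s

Average speed = (total path length)/(elapsed time); on a piecewise-linear x-t graph the path length is Σ|Δx|.
0–3 s: |Δx| = |8 − 7| = 1 m
3–7 s: |Δx| = |-11 − 8| = 19 m
7–12 s: |Δx| = |12 − -11| = 23 m
Total path = 43 m; average speed = 43/12 = 43/12 m/s.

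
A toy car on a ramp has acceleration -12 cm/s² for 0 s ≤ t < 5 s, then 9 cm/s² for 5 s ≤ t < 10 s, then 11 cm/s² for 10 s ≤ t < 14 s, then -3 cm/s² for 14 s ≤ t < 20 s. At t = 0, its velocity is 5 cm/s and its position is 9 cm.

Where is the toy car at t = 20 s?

On each constant-a segment, Δv = aΔt and Δx = v₀Δt + ½aΔt²; chain segment to segment.
0–5 s: v starts 5 cm/s; Δx = 5·5 + ½·-12·5² = -125 cm; v ends -55 cm/s.
5–10 s: v starts -55 cm/s; Δx = -55·5 + ½·9·5² = -162.5 cm; v ends -10 cm/s.
10–14 s: v starts -10 cm/s; Δx = -10·4 + ½·11·4² = 48 cm; v ends 34 cm/s.
14–20 s: v starts 34 cm/s; Δx = 34·6 + ½·-3·6² = 150 cm; v ends 16 cm/s.
x(20) = 9 + Σ Δx = -80.5 cm.

-80.5 cm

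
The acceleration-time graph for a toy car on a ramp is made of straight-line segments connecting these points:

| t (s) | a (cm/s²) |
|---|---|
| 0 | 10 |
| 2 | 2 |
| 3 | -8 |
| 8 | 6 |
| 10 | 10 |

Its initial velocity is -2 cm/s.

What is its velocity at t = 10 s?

Δv equals the area under the a-t graph; then v = v₀ + Δv.
0–2 s: ½(10 + 2)(2) = 12 cm/s
2–3 s: ½(2 + -8)(1) = -3 cm/s
3–8 s: ½(-8 + 6)(5) = -5 cm/s
8–10 s: ½(6 + 10)(2) = 16 cm/s
Δv = 20 cm/s, so v(10) = -2 + (20) = 18 cm/s.

18 cm/s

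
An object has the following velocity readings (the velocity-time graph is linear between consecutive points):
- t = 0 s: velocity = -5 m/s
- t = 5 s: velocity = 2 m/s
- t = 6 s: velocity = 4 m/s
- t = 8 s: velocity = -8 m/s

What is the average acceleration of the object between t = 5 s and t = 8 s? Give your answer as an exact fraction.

Average acceleration = Δv/Δt = (-8 − 2)/(8 − 5) = -10/3 m/s².

-10/3 m/s²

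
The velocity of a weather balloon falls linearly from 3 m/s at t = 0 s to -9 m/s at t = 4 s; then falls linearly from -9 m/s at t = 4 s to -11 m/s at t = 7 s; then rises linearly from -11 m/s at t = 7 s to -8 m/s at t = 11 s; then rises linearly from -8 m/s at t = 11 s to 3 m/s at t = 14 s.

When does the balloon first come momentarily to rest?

t = 1 s

v changes sign on 0–4 s (from 3 to -9); the graph is linear there, so v = 0 at t = 0 + (-3)·(4 − 0)/(-9 − 3) = 1 s.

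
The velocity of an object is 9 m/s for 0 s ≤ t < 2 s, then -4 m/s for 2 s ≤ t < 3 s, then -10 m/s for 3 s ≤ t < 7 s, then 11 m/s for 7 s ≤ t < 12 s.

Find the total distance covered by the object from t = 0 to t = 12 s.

Total distance travelled is ∫|v| dt — sum the magnitudes of each area piece.
0–2 s: |9| × 2 = 18 m
2–3 s: |-4| × 1 = 4 m
3–7 s: |-10| × 4 = 40 m
7–12 s: |11| × 5 = 55 m
Total distance = 117 m

117 m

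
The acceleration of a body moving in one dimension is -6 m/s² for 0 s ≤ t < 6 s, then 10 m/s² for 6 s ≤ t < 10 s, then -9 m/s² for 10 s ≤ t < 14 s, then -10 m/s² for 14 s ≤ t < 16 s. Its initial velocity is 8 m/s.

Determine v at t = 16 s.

Δv equals the area under the a-t graph; then v = v₀ + Δv.
0–6 s: -6 × 6 = -36 m/s
6–10 s: 10 × 4 = 40 m/s
10–14 s: -9 × 4 = -36 m/s
14–16 s: -10 × 2 = -20 m/s
Δv = -52 m/s, so v(16) = 8 + (-52) = -44 m/s.

-44 m/s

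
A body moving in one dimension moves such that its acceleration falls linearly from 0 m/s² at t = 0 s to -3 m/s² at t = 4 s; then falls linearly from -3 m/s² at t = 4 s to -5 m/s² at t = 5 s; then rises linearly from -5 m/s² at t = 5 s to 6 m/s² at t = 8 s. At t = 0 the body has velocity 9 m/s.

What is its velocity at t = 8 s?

Δv equals the area under the a-t graph; then v = v₀ + Δv.
0–4 s: ½(0 + -3)(4) = -6 m/s
4–5 s: ½(-3 + -5)(1) = -4 m/s
5–8 s: ½(-5 + 6)(3) = 1.5 m/s
Δv = -8.5 m/s, so v(8) = 9 + (-8.5) = 0.5 m/s.

0.5 m/s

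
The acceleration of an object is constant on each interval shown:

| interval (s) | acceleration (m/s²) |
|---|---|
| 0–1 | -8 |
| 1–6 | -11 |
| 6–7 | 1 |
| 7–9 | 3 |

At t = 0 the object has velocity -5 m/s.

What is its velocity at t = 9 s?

Δv equals the area under the a-t graph; then v = v₀ + Δv.
0–1 s: -8 × 1 = -8 m/s
1–6 s: -11 × 5 = -55 m/s
6–7 s: 1 × 1 = 1 m/s
7–9 s: 3 × 2 = 6 m/s
Δv = -56 m/s, so v(9) = -5 + (-56) = -61 m/s.

-61 m/s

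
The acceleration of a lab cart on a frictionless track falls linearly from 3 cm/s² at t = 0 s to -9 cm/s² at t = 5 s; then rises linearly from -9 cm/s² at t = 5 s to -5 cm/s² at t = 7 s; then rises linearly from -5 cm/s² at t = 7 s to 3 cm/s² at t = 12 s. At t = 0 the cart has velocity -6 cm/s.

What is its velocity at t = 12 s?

Δv equals the area under the a-t graph; then v = v₀ + Δv.
0–5 s: ½(3 + -9)(5) = -15 cm/s
5–7 s: ½(-9 + -5)(2) = -14 cm/s
7–12 s: ½(-5 + 3)(5) = -5 cm/s
Δv = -34 cm/s, so v(12) = -6 + (-34) = -40 cm/s.

-40 cm/s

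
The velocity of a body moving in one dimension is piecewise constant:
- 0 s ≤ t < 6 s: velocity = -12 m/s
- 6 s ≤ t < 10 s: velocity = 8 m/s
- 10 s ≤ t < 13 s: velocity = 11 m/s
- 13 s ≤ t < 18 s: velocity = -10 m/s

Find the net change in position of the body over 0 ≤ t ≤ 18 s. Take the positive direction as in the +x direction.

Displacement is the signed area under the v-t curve.
0–6 s: -12 × 6 = -72 m
6–10 s: 8 × 4 = 32 m
10–13 s: 11 × 3 = 33 m
13–18 s: -10 × 5 = -50 m
Net displacement = -57 m

-57 m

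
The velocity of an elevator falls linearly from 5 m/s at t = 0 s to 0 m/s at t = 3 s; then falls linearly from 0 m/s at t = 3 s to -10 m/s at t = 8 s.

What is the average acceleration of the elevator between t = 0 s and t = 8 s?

-1.875 m/s²

Average acceleration = Δv/Δt = (-10 − 5)/(8 − 0) = -1.875 m/s².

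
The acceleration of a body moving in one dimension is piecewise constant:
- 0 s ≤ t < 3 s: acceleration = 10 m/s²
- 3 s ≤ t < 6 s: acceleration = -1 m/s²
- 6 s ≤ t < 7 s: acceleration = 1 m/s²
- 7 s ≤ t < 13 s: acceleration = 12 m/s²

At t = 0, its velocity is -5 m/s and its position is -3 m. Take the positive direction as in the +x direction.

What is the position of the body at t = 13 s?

474 m

On each constant-a segment, Δv = aΔt and Δx = v₀Δt + ½aΔt²; chain segment to segment.
0–3 s: v starts -5 m/s; Δx = -5·3 + ½·10·3² = 30 m; v ends 25 m/s.
3–6 s: v starts 25 m/s; Δx = 25·3 + ½·-1·3² = 70.5 m; v ends 22 m/s.
6–7 s: v starts 22 m/s; Δx = 22·1 + ½·1·1² = 22.5 m; v ends 23 m/s.
7–13 s: v starts 23 m/s; Δx = 23·6 + ½·12·6² = 354 m; v ends 95 m/s.
x(13) = -3 + Σ Δx = 474 m.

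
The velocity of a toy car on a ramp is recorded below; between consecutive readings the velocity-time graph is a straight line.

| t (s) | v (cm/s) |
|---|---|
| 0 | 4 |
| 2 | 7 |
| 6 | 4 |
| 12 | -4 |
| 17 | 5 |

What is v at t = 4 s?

On 2–6 s the graph is linear from 7 to 4 cm/s: v(4) = 7 + (4 − 7)·(4 − 2)/(6 − 2) = 5.5 cm/s.

5.5 cm/s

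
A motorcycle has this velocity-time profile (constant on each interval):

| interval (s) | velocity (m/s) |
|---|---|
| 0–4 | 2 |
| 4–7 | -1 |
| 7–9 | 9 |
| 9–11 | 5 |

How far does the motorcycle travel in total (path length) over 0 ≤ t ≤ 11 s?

Distance (not displacement) is the total path length: add the absolute areas under v-t.
0–4 s: |2| × 4 = 8 m
4–7 s: |-1| × 3 = 3 m
7–9 s: |9| × 2 = 18 m
9–11 s: |5| × 2 = 10 m
Total distance = 39 m

39 m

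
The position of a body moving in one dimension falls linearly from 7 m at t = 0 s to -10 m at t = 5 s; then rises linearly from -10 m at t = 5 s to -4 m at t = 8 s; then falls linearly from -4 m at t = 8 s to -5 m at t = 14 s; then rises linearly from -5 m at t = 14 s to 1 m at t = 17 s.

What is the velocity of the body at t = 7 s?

2 m/s

Velocity is the slope of the x-t graph on 5–8 s: (-4 − -10)/(8 − 5) = 2 m/s.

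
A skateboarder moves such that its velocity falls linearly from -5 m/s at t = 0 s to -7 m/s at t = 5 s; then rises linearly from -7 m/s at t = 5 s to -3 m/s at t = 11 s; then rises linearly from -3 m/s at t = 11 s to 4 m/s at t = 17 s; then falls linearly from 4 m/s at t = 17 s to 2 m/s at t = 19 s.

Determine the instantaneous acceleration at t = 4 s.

Acceleration is the slope of the v-t graph on 0–5 s: (-7 − -5)/(5 − 0) = -0.4 m/s².

-0.4 m/s²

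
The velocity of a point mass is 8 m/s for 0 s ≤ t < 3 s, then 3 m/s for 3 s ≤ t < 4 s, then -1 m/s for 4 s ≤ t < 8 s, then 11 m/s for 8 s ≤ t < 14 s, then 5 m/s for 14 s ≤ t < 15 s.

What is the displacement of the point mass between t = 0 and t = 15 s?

Net displacement equals the area under the velocity-time graph (areas below the axis count negative).
0–3 s: 8 × 3 = 24 m
3–4 s: 3 × 1 = 3 m
4–8 s: -1 × 4 = -4 m
8–14 s: 11 × 6 = 66 m
14–15 s: 5 × 1 = 5 m
Net displacement = 94 m

94 m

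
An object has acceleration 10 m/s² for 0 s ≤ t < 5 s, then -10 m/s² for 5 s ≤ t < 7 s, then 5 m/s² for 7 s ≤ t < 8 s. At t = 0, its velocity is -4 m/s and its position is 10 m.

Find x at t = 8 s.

215.5 m

On each constant-a segment, Δv = aΔt and Δx = v₀Δt + ½aΔt²; chain segment to segment.
0–5 s: v starts -4 m/s; Δx = -4·5 + ½·10·5² = 105 m; v ends 46 m/s.
5–7 s: v starts 46 m/s; Δx = 46·2 + ½·-10·2² = 72 m; v ends 26 m/s.
7–8 s: v starts 26 m/s; Δx = 26·1 + ½·5·1² = 28.5 m; v ends 31 m/s.
x(8) = 10 + Σ Δx = 215.5 m.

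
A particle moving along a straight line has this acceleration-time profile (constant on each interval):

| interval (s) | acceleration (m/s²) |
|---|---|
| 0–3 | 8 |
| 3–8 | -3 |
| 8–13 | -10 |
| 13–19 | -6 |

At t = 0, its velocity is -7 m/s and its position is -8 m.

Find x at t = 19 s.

On each constant-a segment, Δv = aΔt and Δx = v₀Δt + ½aΔt²; chain segment to segment.
0–3 s: v starts -7 m/s; Δx = -7·3 + ½·8·3² = 15 m; v ends 17 m/s.
3–8 s: v starts 17 m/s; Δx = 17·5 + ½·-3·5² = 47.5 m; v ends 2 m/s.
8–13 s: v starts 2 m/s; Δx = 2·5 + ½·-10·5² = -115 m; v ends -48 m/s.
13–19 s: v starts -48 m/s; Δx = -48·6 + ½·-6·6² = -396 m; v ends -84 m/s.
x(19) = -8 + Σ Δx = -456.5 m.

-456.5 m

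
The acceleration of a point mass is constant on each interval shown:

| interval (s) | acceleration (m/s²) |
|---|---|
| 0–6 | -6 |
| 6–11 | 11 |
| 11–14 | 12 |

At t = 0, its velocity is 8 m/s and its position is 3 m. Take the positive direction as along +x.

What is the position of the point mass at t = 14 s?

On each constant-a segment, Δv = aΔt and Δx = v₀Δt + ½aΔt²; chain segment to segment.
0–6 s: v starts 8 m/s; Δx = 8·6 + ½·-6·6² = -60 m; v ends -28 m/s.
6–11 s: v starts -28 m/s; Δx = -28·5 + ½·11·5² = -2.5 m; v ends 27 m/s.
11–14 s: v starts 27 m/s; Δx = 27·3 + ½·12·3² = 135 m; v ends 63 m/s.
x(14) = 3 + Σ Δx = 75.5 m.

75.5 m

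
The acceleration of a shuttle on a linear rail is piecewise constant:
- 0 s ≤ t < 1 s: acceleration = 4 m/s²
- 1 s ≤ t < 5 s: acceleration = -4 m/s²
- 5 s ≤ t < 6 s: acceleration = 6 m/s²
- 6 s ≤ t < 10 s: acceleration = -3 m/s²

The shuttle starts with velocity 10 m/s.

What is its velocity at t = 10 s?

Δv equals the area under the a-t graph; then v = v₀ + Δv.
0–1 s: 4 × 1 = 4 m/s
1–5 s: -4 × 4 = -16 m/s
5–6 s: 6 × 1 = 6 m/s
6–10 s: -3 × 4 = -12 m/s
Δv = -18 m/s, so v(10) = 10 + (-18) = -8 m/s.

-8 m/s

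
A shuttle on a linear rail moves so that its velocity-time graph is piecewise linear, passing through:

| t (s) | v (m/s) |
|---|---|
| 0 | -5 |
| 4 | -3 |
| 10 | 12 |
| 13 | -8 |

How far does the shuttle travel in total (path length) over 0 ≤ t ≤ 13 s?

62.2 m

Distance (not displacement) is the total path length: add the absolute areas under v-t.
0–4 s: |½(-5 + -3)(4)| = 16 m
4–10 s: v = 0 at t = 5.2 s; triangle areas 1.8 + 28.8 = 30.6 m
10–13 s: v = 0 at t = 11.8 s; triangle areas 10.8 + 4.8 = 15.6 m
Total distance = 62.2 m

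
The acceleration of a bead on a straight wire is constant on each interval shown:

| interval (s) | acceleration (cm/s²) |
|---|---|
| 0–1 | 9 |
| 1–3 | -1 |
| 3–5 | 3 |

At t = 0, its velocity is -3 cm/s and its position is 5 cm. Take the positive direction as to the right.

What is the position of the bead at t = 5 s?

On each constant-a segment, Δv = aΔt and Δx = v₀Δt + ½aΔt²; chain segment to segment.
0–1 s: v starts -3 cm/s; Δx = -3·1 + ½·9·1² = 1.5 cm; v ends 6 cm/s.
1–3 s: v starts 6 cm/s; Δx = 6·2 + ½·-1·2² = 10 cm; v ends 4 cm/s.
3–5 s: v starts 4 cm/s; Δx = 4·2 + ½·3·2² = 14 cm; v ends 10 cm/s.
x(5) = 5 + Σ Δx = 30.5 cm.

30.5 cm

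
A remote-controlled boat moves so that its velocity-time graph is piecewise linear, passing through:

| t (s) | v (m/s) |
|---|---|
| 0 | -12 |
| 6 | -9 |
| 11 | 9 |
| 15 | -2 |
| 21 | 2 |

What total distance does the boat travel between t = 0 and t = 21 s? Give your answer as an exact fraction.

2353/22 m

Total distance travelled is ∫|v| dt — sum the magnitudes of each area piece.
0–6 s: |½(-12 + -9)(6)| = 63 m
6–11 s: v = 0 at t = 8.5 s; triangle areas 11.25 + 11.25 = 22.5 m
11–15 s: v = 0 at t = 157/11 s; triangle areas 162/11 + 8/11 = 170/11 m
15–21 s: v = 0 at t = 18 s; triangle areas 3 + 3 = 6 m
Total distance = 2353/22 m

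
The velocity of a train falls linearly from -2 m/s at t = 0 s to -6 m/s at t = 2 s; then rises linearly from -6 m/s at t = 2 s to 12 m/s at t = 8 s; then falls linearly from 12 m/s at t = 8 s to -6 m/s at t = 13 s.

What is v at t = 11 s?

1.2 m/s

On 8–13 s the graph is linear from 12 to -6 m/s: v(11) = 12 + (-6 − 12)·(11 − 8)/(13 − 8) = 1.2 m/s.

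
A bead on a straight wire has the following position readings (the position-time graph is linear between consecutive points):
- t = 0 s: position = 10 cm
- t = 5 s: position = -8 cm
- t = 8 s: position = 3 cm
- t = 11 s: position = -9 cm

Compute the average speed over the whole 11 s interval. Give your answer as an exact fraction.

41/11 cm/s

Average speed = (total path length)/(elapsed time); on a piecewise-linear x-t graph the path length is Σ|Δx|.
0–5 s: |Δx| = |-8 − 10| = 18 cm
5–8 s: |Δx| = |3 − -8| = 11 cm
8–11 s: |Δx| = |-9 − 3| = 12 cm
Total path = 41 cm; average speed = 41/11 = 41/11 cm/s.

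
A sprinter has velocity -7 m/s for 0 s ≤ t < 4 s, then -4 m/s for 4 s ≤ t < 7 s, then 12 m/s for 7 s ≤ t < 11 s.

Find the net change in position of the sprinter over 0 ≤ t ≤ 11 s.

Net displacement equals the area under the velocity-time graph (areas below the axis count negative).
0–4 s: -7 × 4 = -28 m
4–7 s: -4 × 3 = -12 m
7–11 s: 12 × 4 = 48 m
Net displacement = 8 m

8 m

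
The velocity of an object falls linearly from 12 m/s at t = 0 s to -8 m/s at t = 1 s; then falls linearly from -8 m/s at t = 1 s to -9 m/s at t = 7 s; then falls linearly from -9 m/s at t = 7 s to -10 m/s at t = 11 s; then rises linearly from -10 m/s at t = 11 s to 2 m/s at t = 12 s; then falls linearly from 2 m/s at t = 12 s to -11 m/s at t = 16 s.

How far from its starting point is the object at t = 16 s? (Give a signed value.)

-109 m

Net displacement equals the area under the velocity-time graph (areas below the axis count negative).
0–1 s: ½(12 + -8)(1) = 2 m
1–7 s: ½(-8 + -9)(6) = -51 m
7–11 s: ½(-9 + -10)(4) = -38 m
11–12 s: ½(-10 + 2)(1) = -4 m
12–16 s: ½(2 + -11)(4) = -18 m
Net displacement = -109 m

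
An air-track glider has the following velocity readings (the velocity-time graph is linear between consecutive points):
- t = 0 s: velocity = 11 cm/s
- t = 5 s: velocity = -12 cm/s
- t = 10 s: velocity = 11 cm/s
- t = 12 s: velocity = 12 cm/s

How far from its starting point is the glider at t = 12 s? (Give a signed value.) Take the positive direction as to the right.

18 cm

Net displacement equals the area under the velocity-time graph (areas below the axis count negative).
0–5 s: ½(11 + -12)(5) = -2.5 cm
5–10 s: ½(-12 + 11)(5) = -2.5 cm
10–12 s: ½(11 + 12)(2) = 23 cm
Net displacement = 18 cm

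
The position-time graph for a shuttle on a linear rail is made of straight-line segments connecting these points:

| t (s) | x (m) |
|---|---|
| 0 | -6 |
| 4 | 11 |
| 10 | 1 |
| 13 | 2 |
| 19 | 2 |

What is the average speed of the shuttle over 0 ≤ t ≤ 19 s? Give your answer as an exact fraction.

Average speed = (total path length)/(elapsed time); on a piecewise-linear x-t graph the path length is Σ|Δx|.
0–4 s: |Δx| = |11 − -6| = 17 m
4–10 s: |Δx| = |1 − 11| = 10 m
10–13 s: |Δx| = |2 − 1| = 1 m
13–19 s: |Δx| = |2 − 2| = 0 m
Total path = 28 m; average speed = 28/19 = 28/19 m/s.

28/19 m/s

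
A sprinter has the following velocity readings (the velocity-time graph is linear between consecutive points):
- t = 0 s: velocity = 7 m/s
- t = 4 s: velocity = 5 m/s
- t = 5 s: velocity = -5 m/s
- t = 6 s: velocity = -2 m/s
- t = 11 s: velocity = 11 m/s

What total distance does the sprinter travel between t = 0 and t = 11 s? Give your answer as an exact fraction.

1405/26 m

Total distance travelled is ∫|v| dt — sum the magnitudes of each area piece.
0–4 s: |½(7 + 5)(4)| = 24 m
4–5 s: v = 0 at t = 4.5 s; triangle areas 1.25 + 1.25 = 2.5 m
5–6 s: |½(-5 + -2)(1)| = 3.5 m
6–11 s: v = 0 at t = 88/13 s; triangle areas 10/13 + 605/26 = 625/26 m
Total distance = 1405/26 m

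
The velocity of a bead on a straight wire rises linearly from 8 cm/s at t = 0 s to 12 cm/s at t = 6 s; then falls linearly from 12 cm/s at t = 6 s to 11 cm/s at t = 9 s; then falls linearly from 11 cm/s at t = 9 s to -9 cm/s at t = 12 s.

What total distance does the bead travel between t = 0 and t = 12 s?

Distance (not displacement) is the total path length: add the absolute areas under v-t.
0–6 s: |½(8 + 12)(6)| = 60 cm
6–9 s: |½(12 + 11)(3)| = 34.5 cm
9–12 s: v = 0 at t = 10.65 s; triangle areas 9.075 + 6.075 = 15.15 cm
Total distance = 109.65 cm

109.65 cm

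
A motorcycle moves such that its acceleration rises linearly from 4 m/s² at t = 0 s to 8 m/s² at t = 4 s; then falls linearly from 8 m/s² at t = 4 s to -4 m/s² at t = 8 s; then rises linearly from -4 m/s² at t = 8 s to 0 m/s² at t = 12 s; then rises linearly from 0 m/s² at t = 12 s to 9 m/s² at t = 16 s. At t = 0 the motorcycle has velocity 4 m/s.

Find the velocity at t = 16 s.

Δv equals the area under the a-t graph; then v = v₀ + Δv.
0–4 s: ½(4 + 8)(4) = 24 m/s
4–8 s: ½(8 + -4)(4) = 8 m/s
8–12 s: ½(-4 + 0)(4) = -8 m/s
12–16 s: ½(0 + 9)(4) = 18 m/s
Δv = 42 m/s, so v(16) = 4 + (42) = 46 m/s.

46 m/s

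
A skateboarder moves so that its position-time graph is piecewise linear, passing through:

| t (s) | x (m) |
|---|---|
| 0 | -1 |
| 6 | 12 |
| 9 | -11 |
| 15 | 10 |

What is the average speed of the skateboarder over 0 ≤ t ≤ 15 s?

Average speed = (total path length)/(elapsed time); on a piecewise-linear x-t graph the path length is Σ|Δx|.
0–6 s: |Δx| = |12 − -1| = 13 m
6–9 s: |Δx| = |-11 − 12| = 23 m
9–15 s: |Δx| = |10 − -11| = 21 m
Total path = 57 m; average speed = 57/15 = 3.8 m/s.

3.8 m/s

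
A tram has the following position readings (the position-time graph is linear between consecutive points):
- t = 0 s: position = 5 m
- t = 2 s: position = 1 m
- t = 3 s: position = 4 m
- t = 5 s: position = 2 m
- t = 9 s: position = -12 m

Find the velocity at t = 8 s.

-3.5 m/s

Velocity is the slope of the x-t graph on 5–9 s: (-12 − 2)/(9 − 5) = -3.5 m/s.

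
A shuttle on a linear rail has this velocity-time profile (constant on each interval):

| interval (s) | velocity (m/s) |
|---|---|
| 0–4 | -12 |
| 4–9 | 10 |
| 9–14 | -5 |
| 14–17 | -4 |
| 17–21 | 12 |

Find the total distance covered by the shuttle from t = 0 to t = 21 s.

183 m

Distance (not displacement) is the total path length: add the absolute areas under v-t.
0–4 s: |-12| × 4 = 48 m
4–9 s: |10| × 5 = 50 m
9–14 s: |-5| × 5 = 25 m
14–17 s: |-4| × 3 = 12 m
17–21 s: |12| × 4 = 48 m
Total distance = 183 m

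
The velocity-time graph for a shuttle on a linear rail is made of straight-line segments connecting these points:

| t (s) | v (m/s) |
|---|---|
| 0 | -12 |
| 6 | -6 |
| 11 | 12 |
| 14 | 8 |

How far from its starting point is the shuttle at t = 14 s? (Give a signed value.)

Net displacement equals the area under the velocity-time graph (areas below the axis count negative).
0–6 s: ½(-12 + -6)(6) = -54 m
6–11 s: ½(-6 + 12)(5) = 15 m
11–14 s: ½(12 + 8)(3) = 30 m
Net displacement = -9 m

-9 m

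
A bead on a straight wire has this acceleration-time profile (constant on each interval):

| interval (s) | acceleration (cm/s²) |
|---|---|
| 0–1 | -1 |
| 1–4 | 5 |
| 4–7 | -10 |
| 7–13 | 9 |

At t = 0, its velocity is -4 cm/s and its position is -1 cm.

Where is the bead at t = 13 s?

29 cm

On each constant-a segment, Δv = aΔt and Δx = v₀Δt + ½aΔt²; chain segment to segment.
0–1 s: v starts -4 cm/s; Δx = -4·1 + ½·-1·1² = -4.5 cm; v ends -5 cm/s.
1–4 s: v starts -5 cm/s; Δx = -5·3 + ½·5·3² = 7.5 cm; v ends 10 cm/s.
4–7 s: v starts 10 cm/s; Δx = 10·3 + ½·-10·3² = -15 cm; v ends -20 cm/s.
7–13 s: v starts -20 cm/s; Δx = -20·6 + ½·9·6² = 42 cm; v ends 34 cm/s.
x(13) = -1 + Σ Δx = 29 cm.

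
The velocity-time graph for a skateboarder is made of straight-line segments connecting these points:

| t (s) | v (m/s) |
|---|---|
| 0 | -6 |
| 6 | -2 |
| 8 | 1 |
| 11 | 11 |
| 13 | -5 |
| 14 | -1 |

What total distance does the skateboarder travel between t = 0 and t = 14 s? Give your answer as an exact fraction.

Distance (not displacement) is the total path length: add the absolute areas under v-t.
0–6 s: |½(-6 + -2)(6)| = 24 m
6–8 s: v = 0 at t = 22/3 s; triangle areas 4/3 + 1/3 = 5/3 m
8–11 s: |½(1 + 11)(3)| = 18 m
11–13 s: v = 0 at t = 12.375 s; triangle areas 7.5625 + 1.5625 = 9.125 m
13–14 s: |½(-5 + -1)(1)| = 3 m
Total distance = 1339/24 m

1339/24 m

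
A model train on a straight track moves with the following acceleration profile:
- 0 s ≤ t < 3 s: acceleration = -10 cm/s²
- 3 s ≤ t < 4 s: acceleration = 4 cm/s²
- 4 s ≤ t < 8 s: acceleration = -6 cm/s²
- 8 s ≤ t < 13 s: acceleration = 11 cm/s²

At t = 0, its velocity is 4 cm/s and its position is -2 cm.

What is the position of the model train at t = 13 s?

-287.5 cm

On each constant-a segment, Δv = aΔt and Δx = v₀Δt + ½aΔt²; chain segment to segment.
0–3 s: v starts 4 cm/s; Δx = 4·3 + ½·-10·3² = -33 cm; v ends -26 cm/s.
3–4 s: v starts -26 cm/s; Δx = -26·1 + ½·4·1² = -24 cm; v ends -22 cm/s.
4–8 s: v starts -22 cm/s; Δx = -22·4 + ½·-6·4² = -136 cm; v ends -46 cm/s.
8–13 s: v starts -46 cm/s; Δx = -46·5 + ½·11·5² = -92.5 cm; v ends 9 cm/s.
x(13) = -2 + Σ Δx = -287.5 cm.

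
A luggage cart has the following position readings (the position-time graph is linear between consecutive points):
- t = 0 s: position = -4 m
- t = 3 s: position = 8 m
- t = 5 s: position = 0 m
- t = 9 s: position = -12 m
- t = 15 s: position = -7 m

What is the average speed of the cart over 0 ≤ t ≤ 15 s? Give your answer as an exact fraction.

37/15 m/s

Average speed = (total path length)/(elapsed time); on a piecewise-linear x-t graph the path length is Σ|Δx|.
0–3 s: |Δx| = |8 − -4| = 12 m
3–5 s: |Δx| = |0 − 8| = 8 m
5–9 s: |Δx| = |-12 − 0| = 12 m
9–15 s: |Δx| = |-7 − -12| = 5 m
Total path = 37 m; average speed = 37/15 = 37/15 m/s.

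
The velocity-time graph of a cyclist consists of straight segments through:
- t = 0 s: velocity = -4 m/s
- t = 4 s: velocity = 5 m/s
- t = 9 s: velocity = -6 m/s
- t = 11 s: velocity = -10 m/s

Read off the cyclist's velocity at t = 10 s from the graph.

-8 m/s

On 9–11 s the graph is linear from -6 to -10 m/s: v(10) = -6 + (-10 − -6)·(10 − 9)/(11 − 9) = -8 m/s.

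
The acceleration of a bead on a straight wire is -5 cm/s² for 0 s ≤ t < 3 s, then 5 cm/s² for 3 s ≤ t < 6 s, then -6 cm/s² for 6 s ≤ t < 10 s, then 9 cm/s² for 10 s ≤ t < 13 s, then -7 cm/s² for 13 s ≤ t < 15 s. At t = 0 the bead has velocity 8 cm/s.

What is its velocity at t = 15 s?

-3 cm/s

Δv equals the area under the a-t graph; then v = v₀ + Δv.
0–3 s: -5 × 3 = -15 cm/s
3–6 s: 5 × 3 = 15 cm/s
6–10 s: -6 × 4 = -24 cm/s
10–13 s: 9 × 3 = 27 cm/s
13–15 s: -7 × 2 = -14 cm/s
Δv = -11 cm/s, so v(15) = 8 + (-11) = -3 cm/s.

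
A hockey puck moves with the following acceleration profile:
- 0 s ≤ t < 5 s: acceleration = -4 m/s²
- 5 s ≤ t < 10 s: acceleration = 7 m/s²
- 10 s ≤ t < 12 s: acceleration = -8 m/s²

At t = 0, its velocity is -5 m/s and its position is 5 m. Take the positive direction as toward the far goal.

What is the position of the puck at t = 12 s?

-103.5 m

On each constant-a segment, Δv = aΔt and Δx = v₀Δt + ½aΔt²; chain segment to segment.
0–5 s: v starts -5 m/s; Δx = -5·5 + ½·-4·5² = -75 m; v ends -25 m/s.
5–10 s: v starts -25 m/s; Δx = -25·5 + ½·7·5² = -37.5 m; v ends 10 m/s.
10–12 s: v starts 10 m/s; Δx = 10·2 + ½·-8·2² = 4 m; v ends -6 m/s.
x(12) = 5 + Σ Δx = -103.5 m.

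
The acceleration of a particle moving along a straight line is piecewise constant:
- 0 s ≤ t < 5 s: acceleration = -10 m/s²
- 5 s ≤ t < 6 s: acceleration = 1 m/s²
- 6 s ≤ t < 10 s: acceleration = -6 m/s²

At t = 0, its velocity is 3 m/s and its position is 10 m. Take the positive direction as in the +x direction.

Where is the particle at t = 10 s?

On each constant-a segment, Δv = aΔt and Δx = v₀Δt + ½aΔt²; chain segment to segment.
0–5 s: v starts 3 m/s; Δx = 3·5 + ½·-10·5² = -110 m; v ends -47 m/s.
5–6 s: v starts -47 m/s; Δx = -47·1 + ½·1·1² = -46.5 m; v ends -46 m/s.
6–10 s: v starts -46 m/s; Δx = -46·4 + ½·-6·4² = -232 m; v ends -70 m/s.
x(10) = 10 + Σ Δx = -378.5 m.

-378.5 m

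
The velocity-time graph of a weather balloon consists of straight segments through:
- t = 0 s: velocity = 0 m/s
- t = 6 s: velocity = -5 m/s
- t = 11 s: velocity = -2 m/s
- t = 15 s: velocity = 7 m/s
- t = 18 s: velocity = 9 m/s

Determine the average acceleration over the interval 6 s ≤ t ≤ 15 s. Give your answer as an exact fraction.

Average acceleration = Δv/Δt = (7 − -5)/(15 − 6) = 4/3 m/s².

4/3 m/s²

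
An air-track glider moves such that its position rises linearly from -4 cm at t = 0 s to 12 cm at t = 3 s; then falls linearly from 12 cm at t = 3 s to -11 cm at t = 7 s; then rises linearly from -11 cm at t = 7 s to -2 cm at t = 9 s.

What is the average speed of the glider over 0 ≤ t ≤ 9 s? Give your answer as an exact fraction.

Average speed = (total path length)/(elapsed time); on a piecewise-linear x-t graph the path length is Σ|Δx|.
0–3 s: |Δx| = |12 − -4| = 16 cm
3–7 s: |Δx| = |-11 − 12| = 23 cm
7–9 s: |Δx| = |-2 − -11| = 9 cm
Total path = 48 cm; average speed = 48/9 = 16/3 cm/s.

16/3 cm/s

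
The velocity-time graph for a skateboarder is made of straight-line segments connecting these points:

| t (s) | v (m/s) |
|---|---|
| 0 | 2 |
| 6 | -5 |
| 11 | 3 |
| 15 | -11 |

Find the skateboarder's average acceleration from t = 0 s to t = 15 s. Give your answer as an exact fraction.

Average acceleration = Δv/Δt = (-11 − 2)/(15 − 0) = -13/15 m/s².

-13/15 m/s²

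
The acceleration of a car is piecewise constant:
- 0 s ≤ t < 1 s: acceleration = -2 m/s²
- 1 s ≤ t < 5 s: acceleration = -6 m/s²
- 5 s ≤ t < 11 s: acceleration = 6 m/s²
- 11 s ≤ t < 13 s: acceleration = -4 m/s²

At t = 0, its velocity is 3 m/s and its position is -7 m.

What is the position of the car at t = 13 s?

-61 m

On each constant-a segment, Δv = aΔt and Δx = v₀Δt + ½aΔt²; chain segment to segment.
0–1 s: v starts 3 m/s; Δx = 3·1 + ½·-2·1² = 2 m; v ends 1 m/s.
1–5 s: v starts 1 m/s; Δx = 1·4 + ½·-6·4² = -44 m; v ends -23 m/s.
5–11 s: v starts -23 m/s; Δx = -23·6 + ½·6·6² = -30 m; v ends 13 m/s.
11–13 s: v starts 13 m/s; Δx = 13·2 + ½·-4·2² = 18 m; v ends 5 m/s.
x(13) = -7 + Σ Δx = -61 m.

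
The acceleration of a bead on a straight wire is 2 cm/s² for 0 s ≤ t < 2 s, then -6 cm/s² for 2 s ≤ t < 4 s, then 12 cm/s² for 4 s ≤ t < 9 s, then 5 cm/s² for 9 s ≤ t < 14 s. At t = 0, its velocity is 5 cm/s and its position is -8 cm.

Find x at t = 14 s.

494.5 cm

On each constant-a segment, Δv = aΔt and Δx = v₀Δt + ½aΔt²; chain segment to segment.
0–2 s: v starts 5 cm/s; Δx = 5·2 + ½·2·2² = 14 cm; v ends 9 cm/s.
2–4 s: v starts 9 cm/s; Δx = 9·2 + ½·-6·2² = 6 cm; v ends -3 cm/s.
4–9 s: v starts -3 cm/s; Δx = -3·5 + ½·12·5² = 135 cm; v ends 57 cm/s.
9–14 s: v starts 57 cm/s; Δx = 57·5 + ½·5·5² = 347.5 cm; v ends 82 cm/s.
x(14) = -8 + Σ Δx = 494.5 cm.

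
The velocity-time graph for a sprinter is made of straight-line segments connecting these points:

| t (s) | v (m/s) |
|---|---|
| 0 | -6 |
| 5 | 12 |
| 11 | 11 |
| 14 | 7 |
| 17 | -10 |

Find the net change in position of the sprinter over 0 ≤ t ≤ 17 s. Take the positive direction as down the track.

Displacement is the signed area under the v-t curve.
0–5 s: ½(-6 + 12)(5) = 15 m
5–11 s: ½(12 + 11)(6) = 69 m
11–14 s: ½(11 + 7)(3) = 27 m
14–17 s: ½(7 + -10)(3) = -4.5 m
Net displacement = 106.5 m

106.5 m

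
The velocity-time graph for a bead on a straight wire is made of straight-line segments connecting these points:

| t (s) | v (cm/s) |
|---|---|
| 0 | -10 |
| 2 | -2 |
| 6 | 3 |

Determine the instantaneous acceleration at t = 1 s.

4 cm/s²

Acceleration is the slope of the v-t graph on 0–2 s: (-2 − -10)/(2 − 0) = 4 cm/s².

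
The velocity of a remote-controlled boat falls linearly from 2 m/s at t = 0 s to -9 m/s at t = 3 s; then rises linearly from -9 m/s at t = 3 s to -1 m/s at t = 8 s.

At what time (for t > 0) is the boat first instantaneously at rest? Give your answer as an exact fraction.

v changes sign on 0–3 s (from 2 to -9); the graph is linear there, so v = 0 at t = 0 + (-2)·(3 − 0)/(-9 − 2) = 6/11 s.

t = 6/11 s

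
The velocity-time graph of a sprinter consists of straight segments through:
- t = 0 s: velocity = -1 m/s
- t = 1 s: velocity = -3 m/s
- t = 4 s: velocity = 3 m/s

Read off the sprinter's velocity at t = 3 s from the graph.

On 1–4 s the graph is linear from -3 to 3 m/s: v(3) = -3 + (3 − -3)·(3 − 1)/(4 − 1) = 1 m/s.

1 m/s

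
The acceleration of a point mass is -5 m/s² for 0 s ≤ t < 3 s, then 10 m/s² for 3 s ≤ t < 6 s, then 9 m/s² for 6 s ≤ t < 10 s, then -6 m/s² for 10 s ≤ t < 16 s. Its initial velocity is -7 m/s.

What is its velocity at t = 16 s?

8 m/s

Δv equals the area under the a-t graph; then v = v₀ + Δv.
0–3 s: -5 × 3 = -15 m/s
3–6 s: 10 × 3 = 30 m/s
6–10 s: 9 × 4 = 36 m/s
10–16 s: -6 × 6 = -36 m/s
Δv = 15 m/s, so v(16) = -7 + (15) = 8 m/s.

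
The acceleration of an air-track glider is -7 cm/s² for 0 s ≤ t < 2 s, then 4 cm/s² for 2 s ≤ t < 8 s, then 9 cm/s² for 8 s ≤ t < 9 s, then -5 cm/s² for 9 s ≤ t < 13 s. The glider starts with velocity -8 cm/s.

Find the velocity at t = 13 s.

Δv equals the area under the a-t graph; then v = v₀ + Δv.
0–2 s: -7 × 2 = -14 cm/s
2–8 s: 4 × 6 = 24 cm/s
8–9 s: 9 × 1 = 9 cm/s
9–13 s: -5 × 4 = -20 cm/s
Δv = -1 cm/s, so v(13) = -8 + (-1) = -9 cm/s.

-9 cm/s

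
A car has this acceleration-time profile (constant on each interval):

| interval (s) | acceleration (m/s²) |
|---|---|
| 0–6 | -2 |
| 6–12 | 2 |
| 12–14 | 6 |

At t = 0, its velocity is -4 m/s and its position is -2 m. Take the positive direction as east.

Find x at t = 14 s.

-118 m

On each constant-a segment, Δv = aΔt and Δx = v₀Δt + ½aΔt²; chain segment to segment.
0–6 s: v starts -4 m/s; Δx = -4·6 + ½·-2·6² = -60 m; v ends -16 m/s.
6–12 s: v starts -16 m/s; Δx = -16·6 + ½·2·6² = -60 m; v ends -4 m/s.
12–14 s: v starts -4 m/s; Δx = -4·2 + ½·6·2² = 4 m; v ends 8 m/s.
x(14) = -2 + Σ Δx = -118 m.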